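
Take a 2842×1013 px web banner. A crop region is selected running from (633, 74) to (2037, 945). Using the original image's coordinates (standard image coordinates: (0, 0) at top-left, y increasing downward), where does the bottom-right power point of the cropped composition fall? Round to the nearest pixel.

x = 1569 px, y = 655 px

Crop width = 2037 − 633 = 1404 px; one third is 468.00 px.
Crop height = 945 − 74 = 871 px; one third is 290.33 px.
The bottom-right point is two-thirds across and two-thirds down within the crop:
x = 633 + 2 × 468.00 ≈ 1569; y = 74 + 2 × 290.33 ≈ 655.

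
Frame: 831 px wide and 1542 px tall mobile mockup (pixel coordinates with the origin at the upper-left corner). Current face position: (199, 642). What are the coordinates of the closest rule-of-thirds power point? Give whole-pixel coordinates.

(277, 514)

Third lines: x ∈ {277, 554}, y ∈ {514, 1028}.
199 is closer to x = 277; 642 is closer to y = 514.
So the nearest intersection is the upper-left power point.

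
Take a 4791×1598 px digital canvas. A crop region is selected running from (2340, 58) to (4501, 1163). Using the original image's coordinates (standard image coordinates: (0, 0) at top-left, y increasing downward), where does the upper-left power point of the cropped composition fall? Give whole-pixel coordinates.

Crop width = 4501 − 2340 = 2161 px; one third is 720.33 px.
Crop height = 1163 − 58 = 1105 px; one third is 368.33 px.
The upper-left point is one-third across and one-third down within the crop:
x = 2340 + 1 × 720.33 ≈ 3060; y = 58 + 1 × 368.33 ≈ 426.

(3060, 426)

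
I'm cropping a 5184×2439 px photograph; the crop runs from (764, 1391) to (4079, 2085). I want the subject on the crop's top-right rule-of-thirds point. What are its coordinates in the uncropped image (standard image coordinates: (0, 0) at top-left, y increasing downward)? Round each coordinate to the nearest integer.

Crop width = 4079 − 764 = 3315 px; one third is 1105.00 px.
Crop height = 2085 − 1391 = 694 px; one third is 231.33 px.
The top-right point is two-thirds across and one-third down within the crop:
x = 764 + 2 × 1105.00 ≈ 2974; y = 1391 + 1 × 231.33 ≈ 1622.

x = 2974 px, y = 1622 px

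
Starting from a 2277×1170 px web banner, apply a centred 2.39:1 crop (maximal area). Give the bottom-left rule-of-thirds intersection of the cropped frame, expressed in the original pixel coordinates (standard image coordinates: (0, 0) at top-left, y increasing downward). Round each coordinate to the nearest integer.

(759, 744)

2277/1170 < 2.39/1, so the 2.39:1 crop keeps the full width 2277 and trims height to 2277 × 1/2.39 = 952.72 px.
Top offset = (1170 − 952.72)/2 = 108.64 px; left offset = 0.
Bottom-left is one-third across and two-thirds down within the crop:
x = 0.00 + 1 × 2277.00/3 ≈ 759; y = 108.64 + 2 × 952.72/3 ≈ 744.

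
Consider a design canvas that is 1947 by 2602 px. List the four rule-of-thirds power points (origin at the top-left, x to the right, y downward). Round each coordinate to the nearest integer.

(649, 867), (1298, 867), (649, 1735), (1298, 1735)

One third of 1947 is 649; one third of 2602 is 867.33.
Vertical third lines at x = 649 and x = 1298; horizontal third lines at y = 867 and y = 1735.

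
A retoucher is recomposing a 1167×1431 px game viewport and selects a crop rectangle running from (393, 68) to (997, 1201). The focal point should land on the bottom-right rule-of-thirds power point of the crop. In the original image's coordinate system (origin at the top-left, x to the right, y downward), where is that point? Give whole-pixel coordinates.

Crop width = 997 − 393 = 604 px; one third is 201.33 px.
Crop height = 1201 − 68 = 1133 px; one third is 377.67 px.
The bottom-right point is two-thirds across and two-thirds down within the crop:
x = 393 + 2 × 201.33 ≈ 796; y = 68 + 2 × 377.67 ≈ 823.

(796, 823)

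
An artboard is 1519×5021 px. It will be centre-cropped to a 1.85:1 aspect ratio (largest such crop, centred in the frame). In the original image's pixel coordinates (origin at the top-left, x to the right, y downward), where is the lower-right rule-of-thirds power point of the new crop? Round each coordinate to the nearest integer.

(1013, 2647)

1519/5021 < 1.85/1, so the 1.85:1 crop keeps the full width 1519 and trims height to 1519 × 1/1.85 = 821.08 px.
Top offset = (5021 − 821.08)/2 = 2099.96 px; left offset = 0.
Lower-right is two-thirds across and two-thirds down within the crop:
x = 0.00 + 2 × 1519.00/3 ≈ 1013; y = 2099.96 + 2 × 821.08/3 ≈ 2647.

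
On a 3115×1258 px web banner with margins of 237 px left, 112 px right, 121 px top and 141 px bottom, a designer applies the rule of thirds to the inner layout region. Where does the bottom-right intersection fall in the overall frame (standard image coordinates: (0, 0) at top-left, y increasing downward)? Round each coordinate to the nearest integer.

x = 2081 px, y = 785 px

Content width = 3115 − 237 − 112 = 2766 px; content height = 1258 − 121 − 141 = 996 px.
Bottom-right is two-thirds across and two-thirds down within the inner layout region.
x = 237 + 2 × 2766/3 = 237 + 1844.00 ≈ 2081
y = 121 + 2 × 996/3 = 121 + 664.00 ≈ 785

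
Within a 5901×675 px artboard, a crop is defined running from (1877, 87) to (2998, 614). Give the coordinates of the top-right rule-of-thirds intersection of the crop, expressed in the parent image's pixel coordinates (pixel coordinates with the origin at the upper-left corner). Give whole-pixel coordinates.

x = 2624 px, y = 263 px

Crop width = 2998 − 1877 = 1121 px; one third is 373.67 px.
Crop height = 614 − 87 = 527 px; one third is 175.67 px.
The top-right point is two-thirds across and one-third down within the crop:
x = 1877 + 2 × 373.67 ≈ 2624; y = 87 + 1 × 175.67 ≈ 263.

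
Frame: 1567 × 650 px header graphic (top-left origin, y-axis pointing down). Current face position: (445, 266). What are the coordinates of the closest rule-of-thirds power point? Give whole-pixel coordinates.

Third lines: x ∈ {522, 1045}, y ∈ {217, 433}.
445 is closer to x = 522; 266 is closer to y = 217.
So the nearest intersection is the upper-left power point.

(522, 217)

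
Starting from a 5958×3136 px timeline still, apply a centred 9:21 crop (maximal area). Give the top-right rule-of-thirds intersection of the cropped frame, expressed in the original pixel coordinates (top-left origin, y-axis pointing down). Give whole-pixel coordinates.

5958/3136 > 9/21, so the 9:21 crop keeps the full height 3136 and trims width to 3136 × 9/21 = 1344.00 px.
Left offset = (5958 − 1344.00)/2 = 2307.00 px; top offset = 0.
Top-right is two-thirds across and one-third down within the crop:
x = 2307.00 + 2 × 1344.00/3 ≈ 3203; y = 0.00 + 1 × 3136.00/3 ≈ 1045.

x = 3203 px, y = 1045 px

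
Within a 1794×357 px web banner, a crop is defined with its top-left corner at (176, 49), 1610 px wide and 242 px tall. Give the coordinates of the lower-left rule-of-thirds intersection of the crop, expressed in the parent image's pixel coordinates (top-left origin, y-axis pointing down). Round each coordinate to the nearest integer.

One third of the crop width 1610 is 536.67 px.
One third of the crop height 242 is 80.67 px.
The lower-left point is one-third across and two-thirds down within the crop:
x = 176 + 1 × 536.67 ≈ 713; y = 49 + 2 × 80.67 ≈ 210.

(713, 210)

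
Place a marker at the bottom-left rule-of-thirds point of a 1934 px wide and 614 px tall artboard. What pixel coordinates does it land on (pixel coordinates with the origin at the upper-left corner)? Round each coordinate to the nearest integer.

The bottom-left point sits one-third of the way across and two-thirds of the way down.
x = 1 × 1934/3 ≈ 645; y = 2 × 614/3 ≈ 409.

x = 645 px, y = 409 px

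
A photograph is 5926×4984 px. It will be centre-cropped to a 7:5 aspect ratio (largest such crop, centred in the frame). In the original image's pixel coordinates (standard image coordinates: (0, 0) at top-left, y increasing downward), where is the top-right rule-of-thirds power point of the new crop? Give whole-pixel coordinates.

5926/4984 < 7/5, so the 7:5 crop keeps the full width 5926 and trims height to 5926 × 5/7 = 4232.86 px.
Top offset = (4984 − 4232.86)/2 = 375.57 px; left offset = 0.
Top-right is two-thirds across and one-third down within the crop:
x = 0.00 + 2 × 5926.00/3 ≈ 3951; y = 375.57 + 1 × 4232.86/3 ≈ 1787.

x = 3951 px, y = 1787 px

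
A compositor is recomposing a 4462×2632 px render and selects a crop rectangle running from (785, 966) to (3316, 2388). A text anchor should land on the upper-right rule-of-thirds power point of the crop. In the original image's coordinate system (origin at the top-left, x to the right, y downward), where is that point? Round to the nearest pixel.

Crop width = 3316 − 785 = 2531 px; one third is 843.67 px.
Crop height = 2388 − 966 = 1422 px; one third is 474.00 px.
The upper-right point is two-thirds across and one-third down within the crop:
x = 785 + 2 × 843.67 ≈ 2472; y = 966 + 1 × 474.00 ≈ 1440.

x = 2472 px, y = 1440 px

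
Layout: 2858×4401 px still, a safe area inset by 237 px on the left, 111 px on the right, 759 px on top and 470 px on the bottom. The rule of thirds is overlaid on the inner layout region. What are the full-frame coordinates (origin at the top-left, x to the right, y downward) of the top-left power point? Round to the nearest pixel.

Content width = 2858 − 237 − 111 = 2510 px; content height = 4401 − 759 − 470 = 3172 px.
Top-left is one-third across and one-third down within the inner layout region.
x = 237 + 1 × 2510/3 = 237 + 836.67 ≈ 1074
y = 759 + 1 × 3172/3 = 759 + 1057.33 ≈ 1816

(1074, 1816)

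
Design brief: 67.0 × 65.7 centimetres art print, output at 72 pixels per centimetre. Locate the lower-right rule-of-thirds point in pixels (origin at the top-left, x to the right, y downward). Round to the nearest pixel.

In pixels the canvas is 67.0 × 72 = 4824 wide and 65.7 × 72 = 4730.4 tall.
The lower-right point is two-thirds across and two-thirds down:
x = 2 × 4824/3 ≈ 3216; y = 2 × 4730.4/3 ≈ 3154.

x = 3216 px, y = 3154 px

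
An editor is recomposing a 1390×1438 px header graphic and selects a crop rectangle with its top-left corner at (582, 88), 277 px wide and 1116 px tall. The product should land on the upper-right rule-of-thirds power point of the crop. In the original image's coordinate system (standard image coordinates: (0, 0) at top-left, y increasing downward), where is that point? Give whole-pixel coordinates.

x = 767 px, y = 460 px

One third of the crop width 277 is 92.33 px.
One third of the crop height 1116 is 372.00 px.
The upper-right point is two-thirds across and one-third down within the crop:
x = 582 + 2 × 92.33 ≈ 767; y = 88 + 1 × 372.00 ≈ 460.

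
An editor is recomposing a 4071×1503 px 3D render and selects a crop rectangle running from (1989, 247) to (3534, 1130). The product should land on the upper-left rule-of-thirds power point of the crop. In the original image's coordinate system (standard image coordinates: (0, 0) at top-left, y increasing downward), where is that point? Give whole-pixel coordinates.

Crop width = 3534 − 1989 = 1545 px; one third is 515.00 px.
Crop height = 1130 − 247 = 883 px; one third is 294.33 px.
The upper-left point is one-third across and one-third down within the crop:
x = 1989 + 1 × 515.00 ≈ 2504; y = 247 + 1 × 294.33 ≈ 541.

(2504, 541)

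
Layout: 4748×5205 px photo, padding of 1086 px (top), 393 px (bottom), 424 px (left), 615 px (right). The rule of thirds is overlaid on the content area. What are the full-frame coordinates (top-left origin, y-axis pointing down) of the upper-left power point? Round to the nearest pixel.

(1660, 2328)

Content width = 4748 − 424 − 615 = 3709 px; content height = 5205 − 1086 − 393 = 3726 px.
Upper-left is one-third across and one-third down within the content area.
x = 424 + 1 × 3709/3 = 424 + 1236.33 ≈ 1660
y = 1086 + 1 × 3726/3 = 1086 + 1242.00 ≈ 2328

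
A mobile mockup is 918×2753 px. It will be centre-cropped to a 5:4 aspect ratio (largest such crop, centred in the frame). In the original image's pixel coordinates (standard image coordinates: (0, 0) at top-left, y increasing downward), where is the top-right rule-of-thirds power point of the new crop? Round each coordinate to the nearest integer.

(612, 1254)

918/2753 < 5/4, so the 5:4 crop keeps the full width 918 and trims height to 918 × 4/5 = 734.40 px.
Top offset = (2753 − 734.40)/2 = 1009.30 px; left offset = 0.
Top-right is two-thirds across and one-third down within the crop:
x = 0.00 + 2 × 918.00/3 ≈ 612; y = 1009.30 + 1 × 734.40/3 ≈ 1254.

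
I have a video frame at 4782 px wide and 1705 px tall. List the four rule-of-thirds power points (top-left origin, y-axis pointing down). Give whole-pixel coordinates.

One third of 4782 is 1594; one third of 1705 is 568.33.
Vertical third lines at x = 1594 and x = 3188; horizontal third lines at y = 568 and y = 1137.

(1594, 568), (3188, 568), (1594, 1137), (3188, 1137)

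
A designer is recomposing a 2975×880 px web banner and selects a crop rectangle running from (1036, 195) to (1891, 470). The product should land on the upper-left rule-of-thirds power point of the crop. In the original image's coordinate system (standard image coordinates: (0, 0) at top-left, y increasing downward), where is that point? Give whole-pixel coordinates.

Crop width = 1891 − 1036 = 855 px; one third is 285.00 px.
Crop height = 470 − 195 = 275 px; one third is 91.67 px.
The upper-left point is one-third across and one-third down within the crop:
x = 1036 + 1 × 285.00 ≈ 1321; y = 195 + 1 × 91.67 ≈ 287.

(1321, 287)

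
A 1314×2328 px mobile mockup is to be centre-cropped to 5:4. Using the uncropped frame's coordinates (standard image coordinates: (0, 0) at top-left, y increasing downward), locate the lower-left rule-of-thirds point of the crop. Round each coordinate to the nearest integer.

(438, 1339)

1314/2328 < 5/4, so the 5:4 crop keeps the full width 1314 and trims height to 1314 × 4/5 = 1051.20 px.
Top offset = (2328 − 1051.20)/2 = 638.40 px; left offset = 0.
Lower-left is one-third across and two-thirds down within the crop:
x = 0.00 + 1 × 1314.00/3 ≈ 438; y = 638.40 + 2 × 1051.20/3 ≈ 1339.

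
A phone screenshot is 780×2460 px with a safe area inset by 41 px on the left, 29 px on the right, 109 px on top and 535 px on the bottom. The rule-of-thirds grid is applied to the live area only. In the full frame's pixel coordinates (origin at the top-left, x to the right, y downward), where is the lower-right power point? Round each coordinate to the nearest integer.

Content width = 780 − 41 − 29 = 710 px; content height = 2460 − 109 − 535 = 1816 px.
Lower-right is two-thirds across and two-thirds down within the live area.
x = 41 + 2 × 710/3 = 41 + 473.33 ≈ 514
y = 109 + 2 × 1816/3 = 109 + 1210.67 ≈ 1320

x = 514 px, y = 1320 px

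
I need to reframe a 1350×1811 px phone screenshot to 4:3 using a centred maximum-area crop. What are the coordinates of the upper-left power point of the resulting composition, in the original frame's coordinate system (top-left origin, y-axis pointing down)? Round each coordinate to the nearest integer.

x = 450 px, y = 737 px

1350/1811 < 4/3, so the 4:3 crop keeps the full width 1350 and trims height to 1350 × 3/4 = 1012.50 px.
Top offset = (1811 − 1012.50)/2 = 399.25 px; left offset = 0.
Upper-left is one-third across and one-third down within the crop:
x = 0.00 + 1 × 1350.00/3 ≈ 450; y = 399.25 + 1 × 1012.50/3 ≈ 737.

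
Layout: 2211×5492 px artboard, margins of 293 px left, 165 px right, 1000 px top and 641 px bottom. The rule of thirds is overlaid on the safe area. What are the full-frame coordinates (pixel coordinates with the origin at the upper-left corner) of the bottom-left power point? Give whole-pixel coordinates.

Content width = 2211 − 293 − 165 = 1753 px; content height = 5492 − 1000 − 641 = 3851 px.
Bottom-left is one-third across and two-thirds down within the safe area.
x = 293 + 1 × 1753/3 = 293 + 584.33 ≈ 877
y = 1000 + 2 × 3851/3 = 1000 + 2567.33 ≈ 3567

(877, 3567)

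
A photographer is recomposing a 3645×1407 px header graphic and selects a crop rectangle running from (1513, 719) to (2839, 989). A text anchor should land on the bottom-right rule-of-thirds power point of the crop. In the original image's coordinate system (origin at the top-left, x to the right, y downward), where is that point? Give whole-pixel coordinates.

x = 2397 px, y = 899 px

Crop width = 2839 − 1513 = 1326 px; one third is 442.00 px.
Crop height = 989 − 719 = 270 px; one third is 90.00 px.
The bottom-right point is two-thirds across and two-thirds down within the crop:
x = 1513 + 2 × 442.00 ≈ 2397; y = 719 + 2 × 90.00 ≈ 899.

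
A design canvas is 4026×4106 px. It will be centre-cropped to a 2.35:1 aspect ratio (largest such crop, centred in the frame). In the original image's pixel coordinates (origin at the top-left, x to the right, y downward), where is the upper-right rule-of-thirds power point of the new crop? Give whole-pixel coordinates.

x = 2684 px, y = 1767 px

4026/4106 < 2.35/1, so the 2.35:1 crop keeps the full width 4026 and trims height to 4026 × 1/2.35 = 1713.19 px.
Top offset = (4106 − 1713.19)/2 = 1196.40 px; left offset = 0.
Upper-right is two-thirds across and one-third down within the crop:
x = 0.00 + 2 × 4026.00/3 ≈ 2684; y = 1196.40 + 1 × 1713.19/3 ≈ 1767.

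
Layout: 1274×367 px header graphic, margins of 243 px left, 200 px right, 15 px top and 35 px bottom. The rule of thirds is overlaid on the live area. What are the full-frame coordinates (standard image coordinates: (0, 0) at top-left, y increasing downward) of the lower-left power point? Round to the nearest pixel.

Content width = 1274 − 243 − 200 = 831 px; content height = 367 − 15 − 35 = 317 px.
Lower-left is one-third across and two-thirds down within the live area.
x = 243 + 1 × 831/3 = 243 + 277.00 ≈ 520
y = 15 + 2 × 317/3 = 15 + 211.33 ≈ 226

(520, 226)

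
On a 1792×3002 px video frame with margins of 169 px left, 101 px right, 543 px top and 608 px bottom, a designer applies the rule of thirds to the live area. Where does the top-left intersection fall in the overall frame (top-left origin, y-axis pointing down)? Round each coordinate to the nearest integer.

(676, 1160)

Content width = 1792 − 169 − 101 = 1522 px; content height = 3002 − 543 − 608 = 1851 px.
Top-left is one-third across and one-third down within the live area.
x = 169 + 1 × 1522/3 = 169 + 507.33 ≈ 676
y = 543 + 1 × 1851/3 = 543 + 617.00 ≈ 1160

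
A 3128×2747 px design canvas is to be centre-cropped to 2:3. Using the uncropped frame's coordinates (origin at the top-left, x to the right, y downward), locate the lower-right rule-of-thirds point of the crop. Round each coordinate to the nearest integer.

(1869, 1831)

3128/2747 > 2/3, so the 2:3 crop keeps the full height 2747 and trims width to 2747 × 2/3 = 1831.33 px.
Left offset = (3128 − 1831.33)/2 = 648.33 px; top offset = 0.
Lower-right is two-thirds across and two-thirds down within the crop:
x = 648.33 + 2 × 1831.33/3 ≈ 1869; y = 0.00 + 2 × 2747.00/3 ≈ 1831.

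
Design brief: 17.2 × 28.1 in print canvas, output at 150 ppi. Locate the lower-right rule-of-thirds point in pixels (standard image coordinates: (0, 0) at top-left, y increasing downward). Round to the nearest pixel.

(1720, 2810)

In pixels the canvas is 17.2 × 150 = 2580 wide and 28.1 × 150 = 4215 tall.
The lower-right point is two-thirds across and two-thirds down:
x = 2 × 2580/3 ≈ 1720; y = 2 × 4215/3 ≈ 2810.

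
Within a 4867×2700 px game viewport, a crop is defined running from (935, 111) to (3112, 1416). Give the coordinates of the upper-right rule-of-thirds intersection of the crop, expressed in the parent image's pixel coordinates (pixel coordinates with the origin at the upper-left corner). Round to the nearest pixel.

x = 2386 px, y = 546 px

Crop width = 3112 − 935 = 2177 px; one third is 725.67 px.
Crop height = 1416 − 111 = 1305 px; one third is 435.00 px.
The upper-right point is two-thirds across and one-third down within the crop:
x = 935 + 2 × 725.67 ≈ 2386; y = 111 + 1 × 435.00 ≈ 546.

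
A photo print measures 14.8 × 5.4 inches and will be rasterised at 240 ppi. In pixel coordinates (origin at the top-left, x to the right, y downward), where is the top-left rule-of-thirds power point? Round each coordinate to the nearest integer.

In pixels the canvas is 14.8 × 240 = 3552 wide and 5.4 × 240 = 1296 tall.
The top-left point is one-third across and one-third down:
x = 1 × 3552/3 ≈ 1184; y = 1 × 1296/3 ≈ 432.

x = 1184 px, y = 432 px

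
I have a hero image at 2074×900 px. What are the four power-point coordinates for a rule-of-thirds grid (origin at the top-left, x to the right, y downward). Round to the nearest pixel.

(691, 300), (1383, 300), (691, 600), (1383, 600)

One third of 2074 is 691.33; one third of 900 is 300.
Vertical third lines at x = 691 and x = 1383; horizontal third lines at y = 300 and y = 600.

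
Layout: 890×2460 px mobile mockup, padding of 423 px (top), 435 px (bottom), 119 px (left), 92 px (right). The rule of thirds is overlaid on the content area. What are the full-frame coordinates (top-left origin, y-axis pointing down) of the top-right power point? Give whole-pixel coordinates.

(572, 957)

Content width = 890 − 119 − 92 = 679 px; content height = 2460 − 423 − 435 = 1602 px.
Top-right is two-thirds across and one-third down within the content area.
x = 119 + 2 × 679/3 = 119 + 452.67 ≈ 572
y = 423 + 1 × 1602/3 = 423 + 534.00 ≈ 957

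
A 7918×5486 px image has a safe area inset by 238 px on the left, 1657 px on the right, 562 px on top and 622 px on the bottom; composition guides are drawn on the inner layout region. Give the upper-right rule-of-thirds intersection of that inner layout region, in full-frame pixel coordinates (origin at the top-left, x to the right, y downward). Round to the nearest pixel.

x = 4253 px, y = 1996 px

Content width = 7918 − 238 − 1657 = 6023 px; content height = 5486 − 562 − 622 = 4302 px.
Upper-right is two-thirds across and one-third down within the inner layout region.
x = 238 + 2 × 6023/3 = 238 + 4015.33 ≈ 4253
y = 562 + 1 × 4302/3 = 562 + 1434.00 ≈ 1996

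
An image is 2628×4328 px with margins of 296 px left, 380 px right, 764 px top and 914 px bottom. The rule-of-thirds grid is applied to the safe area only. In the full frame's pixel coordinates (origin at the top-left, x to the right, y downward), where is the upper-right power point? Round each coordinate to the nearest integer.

Content width = 2628 − 296 − 380 = 1952 px; content height = 4328 − 764 − 914 = 2650 px.
Upper-right is two-thirds across and one-third down within the safe area.
x = 296 + 2 × 1952/3 = 296 + 1301.33 ≈ 1597
y = 764 + 1 × 2650/3 = 764 + 883.33 ≈ 1647

x = 1597 px, y = 1647 px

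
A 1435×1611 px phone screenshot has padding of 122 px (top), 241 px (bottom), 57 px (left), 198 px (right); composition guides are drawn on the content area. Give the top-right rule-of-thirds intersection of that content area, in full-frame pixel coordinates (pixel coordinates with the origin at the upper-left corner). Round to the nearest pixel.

Content width = 1435 − 57 − 198 = 1180 px; content height = 1611 − 122 − 241 = 1248 px.
Top-right is two-thirds across and one-third down within the content area.
x = 57 + 2 × 1180/3 = 57 + 786.67 ≈ 844
y = 122 + 1 × 1248/3 = 122 + 416.00 ≈ 538

(844, 538)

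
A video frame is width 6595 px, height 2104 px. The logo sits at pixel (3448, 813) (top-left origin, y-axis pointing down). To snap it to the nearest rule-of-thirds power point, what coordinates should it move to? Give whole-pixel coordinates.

Third lines: x ∈ {2198, 4397}, y ∈ {701, 1403}.
3448 is closer to x = 4397; 813 is closer to y = 701.
So the nearest intersection is the upper-right power point.

(4397, 701)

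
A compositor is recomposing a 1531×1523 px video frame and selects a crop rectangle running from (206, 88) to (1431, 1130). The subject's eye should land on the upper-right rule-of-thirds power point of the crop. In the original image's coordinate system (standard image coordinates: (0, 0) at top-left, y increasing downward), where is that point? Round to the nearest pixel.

(1023, 435)

Crop width = 1431 − 206 = 1225 px; one third is 408.33 px.
Crop height = 1130 − 88 = 1042 px; one third is 347.33 px.
The upper-right point is two-thirds across and one-third down within the crop:
x = 206 + 2 × 408.33 ≈ 1023; y = 88 + 1 × 347.33 ≈ 435.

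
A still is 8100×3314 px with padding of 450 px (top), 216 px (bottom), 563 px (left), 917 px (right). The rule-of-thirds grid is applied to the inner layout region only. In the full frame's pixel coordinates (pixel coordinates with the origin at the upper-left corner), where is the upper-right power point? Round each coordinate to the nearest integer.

Content width = 8100 − 563 − 917 = 6620 px; content height = 3314 − 450 − 216 = 2648 px.
Upper-right is two-thirds across and one-third down within the inner layout region.
x = 563 + 2 × 6620/3 = 563 + 4413.33 ≈ 4976
y = 450 + 1 × 2648/3 = 450 + 882.67 ≈ 1333

x = 4976 px, y = 1333 px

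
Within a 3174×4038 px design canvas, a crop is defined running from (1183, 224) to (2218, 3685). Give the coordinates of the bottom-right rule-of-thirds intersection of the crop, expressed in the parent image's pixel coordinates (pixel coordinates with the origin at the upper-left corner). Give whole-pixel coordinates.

Crop width = 2218 − 1183 = 1035 px; one third is 345.00 px.
Crop height = 3685 − 224 = 3461 px; one third is 1153.67 px.
The bottom-right point is two-thirds across and two-thirds down within the crop:
x = 1183 + 2 × 345.00 ≈ 1873; y = 224 + 2 × 1153.67 ≈ 2531.

(1873, 2531)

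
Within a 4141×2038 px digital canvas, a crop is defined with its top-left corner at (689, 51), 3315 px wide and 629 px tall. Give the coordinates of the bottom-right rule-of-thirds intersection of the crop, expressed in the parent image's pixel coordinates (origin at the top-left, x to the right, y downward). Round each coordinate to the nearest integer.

One third of the crop width 3315 is 1105.00 px.
One third of the crop height 629 is 209.67 px.
The bottom-right point is two-thirds across and two-thirds down within the crop:
x = 689 + 2 × 1105.00 ≈ 2899; y = 51 + 2 × 209.67 ≈ 470.

x = 2899 px, y = 470 px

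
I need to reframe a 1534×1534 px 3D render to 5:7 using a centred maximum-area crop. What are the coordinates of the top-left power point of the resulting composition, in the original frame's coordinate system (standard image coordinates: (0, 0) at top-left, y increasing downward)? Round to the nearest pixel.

1534/1534 > 5/7, so the 5:7 crop keeps the full height 1534 and trims width to 1534 × 5/7 = 1095.71 px.
Left offset = (1534 − 1095.71)/2 = 219.14 px; top offset = 0.
Top-left is one-third across and one-third down within the crop:
x = 219.14 + 1 × 1095.71/3 ≈ 584; y = 0.00 + 1 × 1534.00/3 ≈ 511.

x = 584 px, y = 511 px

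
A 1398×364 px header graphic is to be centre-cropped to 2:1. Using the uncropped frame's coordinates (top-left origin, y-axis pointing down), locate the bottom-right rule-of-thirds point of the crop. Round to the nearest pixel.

1398/364 > 2/1, so the 2:1 crop keeps the full height 364 and trims width to 364 × 2/1 = 728.00 px.
Left offset = (1398 − 728.00)/2 = 335.00 px; top offset = 0.
Bottom-right is two-thirds across and two-thirds down within the crop:
x = 335.00 + 2 × 728.00/3 ≈ 820; y = 0.00 + 2 × 364.00/3 ≈ 243.

(820, 243)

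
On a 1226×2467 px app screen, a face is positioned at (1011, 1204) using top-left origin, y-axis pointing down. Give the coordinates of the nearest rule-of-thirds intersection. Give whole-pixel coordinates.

x = 817 px, y = 822 px

Third lines: x ∈ {409, 817}, y ∈ {822, 1645}.
1011 is closer to x = 817; 1204 is closer to y = 822.
So the nearest intersection is the upper-right power point.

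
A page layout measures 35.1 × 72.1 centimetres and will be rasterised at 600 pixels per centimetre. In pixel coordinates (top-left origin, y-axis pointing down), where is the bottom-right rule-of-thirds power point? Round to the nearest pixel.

x = 14040 px, y = 28840 px

In pixels the canvas is 35.1 × 600 = 21060 wide and 72.1 × 600 = 43260 tall.
The bottom-right point is two-thirds across and two-thirds down:
x = 2 × 21060/3 ≈ 14040; y = 2 × 43260/3 ≈ 28840.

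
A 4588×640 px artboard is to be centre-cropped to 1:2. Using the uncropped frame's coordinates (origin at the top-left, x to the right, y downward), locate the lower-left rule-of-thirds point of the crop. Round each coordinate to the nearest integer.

4588/640 > 1/2, so the 1:2 crop keeps the full height 640 and trims width to 640 × 1/2 = 320.00 px.
Left offset = (4588 − 320.00)/2 = 2134.00 px; top offset = 0.
Lower-left is one-third across and two-thirds down within the crop:
x = 2134.00 + 1 × 320.00/3 ≈ 2241; y = 0.00 + 2 × 640.00/3 ≈ 427.

x = 2241 px, y = 427 px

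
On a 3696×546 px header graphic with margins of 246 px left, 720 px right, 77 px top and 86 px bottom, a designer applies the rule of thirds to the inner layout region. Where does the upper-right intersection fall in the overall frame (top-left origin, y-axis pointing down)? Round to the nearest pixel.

x = 2066 px, y = 205 px

Content width = 3696 − 246 − 720 = 2730 px; content height = 546 − 77 − 86 = 383 px.
Upper-right is two-thirds across and one-third down within the inner layout region.
x = 246 + 2 × 2730/3 = 246 + 1820.00 ≈ 2066
y = 77 + 1 × 383/3 = 77 + 127.67 ≈ 205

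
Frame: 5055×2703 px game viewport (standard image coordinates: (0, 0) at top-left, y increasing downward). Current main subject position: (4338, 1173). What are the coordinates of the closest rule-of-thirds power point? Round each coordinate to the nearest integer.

(3370, 901)

Third lines: x ∈ {1685, 3370}, y ∈ {901, 1802}.
4338 is closer to x = 3370; 1173 is closer to y = 901.
So the nearest intersection is the upper-right power point.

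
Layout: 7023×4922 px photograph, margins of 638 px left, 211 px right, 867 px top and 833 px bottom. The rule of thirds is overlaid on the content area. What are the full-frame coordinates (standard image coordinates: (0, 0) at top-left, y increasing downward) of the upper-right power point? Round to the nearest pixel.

(4754, 1941)

Content width = 7023 − 638 − 211 = 6174 px; content height = 4922 − 867 − 833 = 3222 px.
Upper-right is two-thirds across and one-third down within the content area.
x = 638 + 2 × 6174/3 = 638 + 4116.00 ≈ 4754
y = 867 + 1 × 3222/3 = 867 + 1074.00 ≈ 1941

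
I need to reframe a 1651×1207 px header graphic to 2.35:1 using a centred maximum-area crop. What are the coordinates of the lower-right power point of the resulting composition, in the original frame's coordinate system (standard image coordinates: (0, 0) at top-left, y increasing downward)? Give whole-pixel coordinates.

(1101, 721)

1651/1207 < 2.35/1, so the 2.35:1 crop keeps the full width 1651 and trims height to 1651 × 1/2.35 = 702.55 px.
Top offset = (1207 − 702.55)/2 = 252.22 px; left offset = 0.
Lower-right is two-thirds across and two-thirds down within the crop:
x = 0.00 + 2 × 1651.00/3 ≈ 1101; y = 252.22 + 2 × 702.55/3 ≈ 721.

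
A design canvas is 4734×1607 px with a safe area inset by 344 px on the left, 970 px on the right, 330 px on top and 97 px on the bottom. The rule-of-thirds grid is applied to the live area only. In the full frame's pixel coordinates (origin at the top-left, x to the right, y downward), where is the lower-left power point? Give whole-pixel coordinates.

Content width = 4734 − 344 − 970 = 3420 px; content height = 1607 − 330 − 97 = 1180 px.
Lower-left is one-third across and two-thirds down within the live area.
x = 344 + 1 × 3420/3 = 344 + 1140.00 ≈ 1484
y = 330 + 2 × 1180/3 = 330 + 786.67 ≈ 1117

x = 1484 px, y = 1117 px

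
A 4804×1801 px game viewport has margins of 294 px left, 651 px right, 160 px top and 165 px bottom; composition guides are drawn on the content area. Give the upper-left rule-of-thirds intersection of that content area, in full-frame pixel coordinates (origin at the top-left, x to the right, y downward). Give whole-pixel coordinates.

x = 1580 px, y = 652 px

Content width = 4804 − 294 − 651 = 3859 px; content height = 1801 − 160 − 165 = 1476 px.
Upper-left is one-third across and one-third down within the content area.
x = 294 + 1 × 3859/3 = 294 + 1286.33 ≈ 1580
y = 160 + 1 × 1476/3 = 160 + 492.00 ≈ 652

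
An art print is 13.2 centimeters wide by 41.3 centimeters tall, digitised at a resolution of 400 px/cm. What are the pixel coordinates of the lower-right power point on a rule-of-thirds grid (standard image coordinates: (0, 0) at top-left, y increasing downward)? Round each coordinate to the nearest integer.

(3520, 11013)

In pixels the canvas is 13.2 × 400 = 5280 wide and 41.3 × 400 = 16520 tall.
The lower-right point is two-thirds across and two-thirds down:
x = 2 × 5280/3 ≈ 3520; y = 2 × 16520/3 ≈ 11013.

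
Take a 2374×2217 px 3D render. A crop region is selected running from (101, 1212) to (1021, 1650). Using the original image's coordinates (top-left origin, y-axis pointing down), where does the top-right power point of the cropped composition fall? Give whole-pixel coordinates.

Crop width = 1021 − 101 = 920 px; one third is 306.67 px.
Crop height = 1650 − 1212 = 438 px; one third is 146.00 px.
The top-right point is two-thirds across and one-third down within the crop:
x = 101 + 2 × 306.67 ≈ 714; y = 1212 + 1 × 146.00 ≈ 1358.

x = 714 px, y = 1358 px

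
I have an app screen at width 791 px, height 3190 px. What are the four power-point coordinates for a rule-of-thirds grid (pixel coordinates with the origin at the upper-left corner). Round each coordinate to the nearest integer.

One third of 791 is 263.67; one third of 3190 is 1063.33.
Vertical third lines at x = 264 and x = 527; horizontal third lines at y = 1063 and y = 2127.

(264, 1063), (527, 1063), (264, 2127), (527, 2127)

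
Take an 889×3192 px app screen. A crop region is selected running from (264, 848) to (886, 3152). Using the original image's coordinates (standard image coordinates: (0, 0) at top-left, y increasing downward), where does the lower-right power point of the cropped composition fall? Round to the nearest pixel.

(679, 2384)

Crop width = 886 − 264 = 622 px; one third is 207.33 px.
Crop height = 3152 − 848 = 2304 px; one third is 768.00 px.
The lower-right point is two-thirds across and two-thirds down within the crop:
x = 264 + 2 × 207.33 ≈ 679; y = 848 + 2 × 768.00 ≈ 2384.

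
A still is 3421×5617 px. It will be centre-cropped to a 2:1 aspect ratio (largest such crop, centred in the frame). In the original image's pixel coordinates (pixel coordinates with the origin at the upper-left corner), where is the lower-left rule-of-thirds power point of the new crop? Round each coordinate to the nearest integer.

x = 1140 px, y = 3094 px

3421/5617 < 2/1, so the 2:1 crop keeps the full width 3421 and trims height to 3421 × 1/2 = 1710.50 px.
Top offset = (5617 − 1710.50)/2 = 1953.25 px; left offset = 0.
Lower-left is one-third across and two-thirds down within the crop:
x = 0.00 + 1 × 3421.00/3 ≈ 1140; y = 1953.25 + 2 × 1710.50/3 ≈ 3094.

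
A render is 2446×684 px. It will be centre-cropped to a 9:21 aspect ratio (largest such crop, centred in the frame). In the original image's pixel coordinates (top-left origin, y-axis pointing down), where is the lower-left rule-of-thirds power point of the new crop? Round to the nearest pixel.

2446/684 > 9/21, so the 9:21 crop keeps the full height 684 and trims width to 684 × 9/21 = 293.14 px.
Left offset = (2446 − 293.14)/2 = 1076.43 px; top offset = 0.
Lower-left is one-third across and two-thirds down within the crop:
x = 1076.43 + 1 × 293.14/3 ≈ 1174; y = 0.00 + 2 × 684.00/3 ≈ 456.

x = 1174 px, y = 456 px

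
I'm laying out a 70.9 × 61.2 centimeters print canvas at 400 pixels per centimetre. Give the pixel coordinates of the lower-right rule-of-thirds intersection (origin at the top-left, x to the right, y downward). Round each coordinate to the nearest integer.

In pixels the canvas is 70.9 × 400 = 28360 wide and 61.2 × 400 = 24480 tall.
The lower-right point is two-thirds across and two-thirds down:
x = 2 × 28360/3 ≈ 18907; y = 2 × 24480/3 ≈ 16320.

(18907, 16320)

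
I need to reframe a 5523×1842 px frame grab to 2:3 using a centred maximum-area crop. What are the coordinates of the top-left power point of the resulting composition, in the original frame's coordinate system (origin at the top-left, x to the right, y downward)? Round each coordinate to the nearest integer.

5523/1842 > 2/3, so the 2:3 crop keeps the full height 1842 and trims width to 1842 × 2/3 = 1228.00 px.
Left offset = (5523 − 1228.00)/2 = 2147.50 px; top offset = 0.
Top-left is one-third across and one-third down within the crop:
x = 2147.50 + 1 × 1228.00/3 ≈ 2557; y = 0.00 + 1 × 1842.00/3 ≈ 614.

x = 2557 px, y = 614 px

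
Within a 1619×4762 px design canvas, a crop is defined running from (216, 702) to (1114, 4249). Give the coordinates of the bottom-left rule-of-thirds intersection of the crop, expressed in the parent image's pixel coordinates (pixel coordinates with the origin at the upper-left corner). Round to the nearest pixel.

Crop width = 1114 − 216 = 898 px; one third is 299.33 px.
Crop height = 4249 − 702 = 3547 px; one third is 1182.33 px.
The bottom-left point is one-third across and two-thirds down within the crop:
x = 216 + 1 × 299.33 ≈ 515; y = 702 + 2 × 1182.33 ≈ 3067.

(515, 3067)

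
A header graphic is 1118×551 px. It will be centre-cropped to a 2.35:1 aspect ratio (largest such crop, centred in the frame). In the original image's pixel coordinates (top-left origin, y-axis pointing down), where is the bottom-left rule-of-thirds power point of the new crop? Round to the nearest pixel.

x = 373 px, y = 355 px

1118/551 < 2.35/1, so the 2.35:1 crop keeps the full width 1118 and trims height to 1118 × 1/2.35 = 475.74 px.
Top offset = (551 − 475.74)/2 = 37.63 px; left offset = 0.
Bottom-left is one-third across and two-thirds down within the crop:
x = 0.00 + 1 × 1118.00/3 ≈ 373; y = 37.63 + 2 × 475.74/3 ≈ 355.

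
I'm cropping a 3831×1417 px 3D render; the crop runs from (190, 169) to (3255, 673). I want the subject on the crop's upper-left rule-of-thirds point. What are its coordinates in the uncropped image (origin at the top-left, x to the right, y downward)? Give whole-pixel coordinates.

Crop width = 3255 − 190 = 3065 px; one third is 1021.67 px.
Crop height = 673 − 169 = 504 px; one third is 168.00 px.
The upper-left point is one-third across and one-third down within the crop:
x = 190 + 1 × 1021.67 ≈ 1212; y = 169 + 1 × 168.00 ≈ 337.

(1212, 337)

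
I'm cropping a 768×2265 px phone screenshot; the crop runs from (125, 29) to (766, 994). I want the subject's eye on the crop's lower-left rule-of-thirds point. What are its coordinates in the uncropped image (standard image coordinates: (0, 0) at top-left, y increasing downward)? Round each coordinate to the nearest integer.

Crop width = 766 − 125 = 641 px; one third is 213.67 px.
Crop height = 994 − 29 = 965 px; one third is 321.67 px.
The lower-left point is one-third across and two-thirds down within the crop:
x = 125 + 1 × 213.67 ≈ 339; y = 29 + 2 × 321.67 ≈ 672.

(339, 672)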